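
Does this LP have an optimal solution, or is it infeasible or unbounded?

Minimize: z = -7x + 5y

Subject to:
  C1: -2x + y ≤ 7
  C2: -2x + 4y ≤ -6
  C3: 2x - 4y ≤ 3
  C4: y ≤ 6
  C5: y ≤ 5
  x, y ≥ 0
C3 requires 2x - 4y ≤ 3, while C2 (-2x + 4y ≤ -6) is equivalent to 2x - 4y ≥ 6. Together they would need 6 ≤ 2x - 4y ≤ 3, which is impossible since 6 > 3. No point satisfies all constraints.

The feasible region is empty; the LP is infeasible.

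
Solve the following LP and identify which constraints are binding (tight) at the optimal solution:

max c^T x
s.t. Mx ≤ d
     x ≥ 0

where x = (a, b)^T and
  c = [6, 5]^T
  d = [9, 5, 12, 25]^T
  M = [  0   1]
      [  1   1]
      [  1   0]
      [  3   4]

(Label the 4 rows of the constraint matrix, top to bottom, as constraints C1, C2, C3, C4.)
Optimal: a = 5, b = 0
Slack at optimum:
  C1: slack = 9
  C2: slack = 0 (binding)
  C3: slack = 7
  C4: slack = 10
  a ≥ 0: a = 5
  b ≥ 0: b = 0 (binding)
Binding constraints: C2, b ≥ 0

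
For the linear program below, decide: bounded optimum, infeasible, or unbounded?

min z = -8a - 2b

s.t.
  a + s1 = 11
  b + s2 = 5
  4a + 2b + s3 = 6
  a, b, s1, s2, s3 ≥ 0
The point (1.5, 0) satisfies every constraint, so the LP is feasible; the constraints give a ≤ 11 and b ≤ 5, which with a, b ≥ 0 keep the feasible region inside a bounded box. A feasible, bounded LP attains a finite optimum at a vertex.

Feasible with finite optimum z* = -12 at (1.5, 0).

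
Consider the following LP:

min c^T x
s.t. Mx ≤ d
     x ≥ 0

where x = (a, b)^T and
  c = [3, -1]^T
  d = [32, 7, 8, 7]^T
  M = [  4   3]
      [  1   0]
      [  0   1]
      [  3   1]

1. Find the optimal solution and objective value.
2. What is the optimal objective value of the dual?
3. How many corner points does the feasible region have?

1. a = 0, b = 7, z = -7
2. -7 (by strong duality, equal to the primal optimum)
3. 3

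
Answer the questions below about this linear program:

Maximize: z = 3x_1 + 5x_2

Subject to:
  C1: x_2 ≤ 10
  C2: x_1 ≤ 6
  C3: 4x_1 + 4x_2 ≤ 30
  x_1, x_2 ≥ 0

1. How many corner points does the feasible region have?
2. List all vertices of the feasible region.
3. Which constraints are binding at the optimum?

1. 4
2. (0, 0), (6, 0), (6, 1.5), (0, 7.5)
3. C3, x_1 ≥ 0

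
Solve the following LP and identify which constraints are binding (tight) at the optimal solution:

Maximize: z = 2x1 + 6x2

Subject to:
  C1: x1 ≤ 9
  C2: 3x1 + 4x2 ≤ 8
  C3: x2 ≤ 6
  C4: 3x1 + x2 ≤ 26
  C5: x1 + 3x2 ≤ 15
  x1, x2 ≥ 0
Optimal: x1 = 0, x2 = 2
Binding: C2, x1 ≥ 0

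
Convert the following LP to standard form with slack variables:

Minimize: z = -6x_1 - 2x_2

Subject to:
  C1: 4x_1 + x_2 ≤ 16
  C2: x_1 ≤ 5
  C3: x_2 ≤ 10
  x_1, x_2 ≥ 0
min z = -6x_1 - 2x_2

s.t.
  4x_1 + x_2 + s1 = 16
  x_1 + s2 = 5
  x_2 + s3 = 10
  x_1, x_2, s1, s2, s3 ≥ 0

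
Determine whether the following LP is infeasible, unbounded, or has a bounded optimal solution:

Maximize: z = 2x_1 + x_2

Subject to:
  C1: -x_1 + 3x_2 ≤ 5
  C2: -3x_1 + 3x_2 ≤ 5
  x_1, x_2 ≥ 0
Feasible point: (0, 0) satisfies every constraint, so the LP is feasible.
Direction d = (1, 0): for each constraint row a, a·d ≤ 0 —
  (-1)(1) + (3)(0) = -1 ≤ 0
  (-3)(1) + (3)(0) = -3 ≤ 0
and d ≥ 0, so (0, 0) + t·d stays feasible for every t ≥ 0. Along this ray z = 2x_1 + x_2 changes by 2 per unit t, so z → +∞.

The LP is unbounded; z can be made arbitrarily large.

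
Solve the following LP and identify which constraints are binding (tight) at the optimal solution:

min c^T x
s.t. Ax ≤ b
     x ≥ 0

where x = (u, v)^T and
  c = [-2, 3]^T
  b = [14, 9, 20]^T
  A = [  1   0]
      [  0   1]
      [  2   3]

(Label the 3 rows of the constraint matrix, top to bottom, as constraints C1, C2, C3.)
Optimal: u = 10, v = 0
Binding: C3, v ≥ 0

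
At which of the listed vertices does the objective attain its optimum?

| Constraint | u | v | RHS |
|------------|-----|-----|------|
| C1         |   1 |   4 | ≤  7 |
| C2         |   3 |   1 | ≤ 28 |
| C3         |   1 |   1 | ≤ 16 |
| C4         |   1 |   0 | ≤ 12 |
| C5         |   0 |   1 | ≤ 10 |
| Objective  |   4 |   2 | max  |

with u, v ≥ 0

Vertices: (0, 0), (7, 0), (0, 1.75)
Evaluating z = 4u + 2v at each vertex:
  (0, 0): z = 0
  (7, 0): z = 28
  (0, 1.75): z = 3.5

The largest value is z = 28, attained at (7, 0).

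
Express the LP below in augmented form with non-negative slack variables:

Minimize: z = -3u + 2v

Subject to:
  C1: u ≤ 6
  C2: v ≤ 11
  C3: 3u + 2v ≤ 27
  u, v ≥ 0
min z = -3u + 2v

s.t.
  u + s1 = 6
  v + s2 = 11
  3u + 2v + s3 = 27
  u, v, s1, s2, s3 ≥ 0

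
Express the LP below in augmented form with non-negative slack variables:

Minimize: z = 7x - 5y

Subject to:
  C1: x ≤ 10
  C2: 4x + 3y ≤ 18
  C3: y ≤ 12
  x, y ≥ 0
min z = 7x - 5y

s.t.
  x + s1 = 10
  4x + 3y + s2 = 18
  y + s3 = 12
  x, y, s1, s2, s3 ≥ 0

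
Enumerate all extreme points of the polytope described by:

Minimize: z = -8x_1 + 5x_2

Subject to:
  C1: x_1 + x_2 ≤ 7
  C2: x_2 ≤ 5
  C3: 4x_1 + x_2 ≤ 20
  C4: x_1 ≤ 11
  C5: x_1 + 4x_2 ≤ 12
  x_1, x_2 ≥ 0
Each vertex is the intersection of two constraint boundaries that also satisfies all remaining constraints:
  x_1 = 0 and x_2 = 0 → (0, 0)
  4x_1 + x_2 = 20 and x_2 = 0 → (5, 0)
  4x_1 + x_2 = 20 and x_1 + 4x_2 = 12 → (4.533, 1.867)
  x_1 + 4x_2 = 12 and x_1 = 0 → (0, 3)

Vertices: (0, 0), (5, 0), (4.533, 1.867), (0, 3)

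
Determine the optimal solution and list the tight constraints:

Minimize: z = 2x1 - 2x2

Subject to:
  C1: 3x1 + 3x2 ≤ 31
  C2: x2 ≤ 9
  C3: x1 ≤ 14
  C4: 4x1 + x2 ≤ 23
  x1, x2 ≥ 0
Optimal: x1 = 0, x2 = 9
Slack at optimum:
  C1: slack = 4
  C2: slack = 0 (binding)
  C3: slack = 14
  C4: slack = 14
  x1 ≥ 0: x1 = 0 (binding)
  x2 ≥ 0: x2 = 9
Binding constraints: C2, x1 ≥ 0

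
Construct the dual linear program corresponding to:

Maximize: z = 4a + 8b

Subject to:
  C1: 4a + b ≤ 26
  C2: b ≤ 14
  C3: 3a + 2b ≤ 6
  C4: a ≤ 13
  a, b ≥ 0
Minimize: z = 26y1 + 14y2 + 6y3 + 13y4

Subject to:
  C1: -4y1 - 3y3 - y4 ≤ -4
  C2: -y1 - y2 - 2y3 ≤ -8
  y1, y2, y3, y4 ≥ 0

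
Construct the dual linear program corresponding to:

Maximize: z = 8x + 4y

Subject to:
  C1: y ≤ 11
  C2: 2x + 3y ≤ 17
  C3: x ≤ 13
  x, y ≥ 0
Minimize: z = 11y1 + 17y2 + 13y3

Subject to:
  C1: -2y2 - y3 ≤ -8
  C2: -y1 - 3y2 ≤ -4
  y1, y2, y3 ≥ 0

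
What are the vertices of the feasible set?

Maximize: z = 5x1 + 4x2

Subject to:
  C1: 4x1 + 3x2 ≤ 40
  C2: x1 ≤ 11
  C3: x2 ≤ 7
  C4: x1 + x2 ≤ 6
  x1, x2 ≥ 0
Each vertex is the intersection of two constraint boundaries that also satisfies all remaining constraints:
  x1 = 0 and x2 = 0 → (0, 0)
  x1 + x2 = 6 and x2 = 0 → (6, 0)
  x1 + x2 = 6 and x1 = 0 → (0, 6)

Vertices: (0, 0), (6, 0), (0, 6)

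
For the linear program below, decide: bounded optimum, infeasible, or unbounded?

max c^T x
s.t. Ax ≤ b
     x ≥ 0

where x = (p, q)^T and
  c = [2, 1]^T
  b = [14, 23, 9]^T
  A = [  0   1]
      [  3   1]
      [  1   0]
The point (3, 14) satisfies every constraint, so the LP is feasible; the constraints give p ≤ 9 and q ≤ 14, which with p, q ≥ 0 keep the feasible region inside a bounded box. A feasible, bounded LP attains a finite optimum at a vertex.

Bounded optimum: z* = 20 at (3, 14).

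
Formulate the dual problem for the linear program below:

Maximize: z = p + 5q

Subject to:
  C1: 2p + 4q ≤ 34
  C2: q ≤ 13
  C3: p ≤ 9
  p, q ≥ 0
Minimize: z = 34y1 + 13y2 + 9y3

Subject to:
  C1: -2y1 - y3 ≤ -1
  C2: -4y1 - y2 ≤ -5
  y1, y2, y3 ≥ 0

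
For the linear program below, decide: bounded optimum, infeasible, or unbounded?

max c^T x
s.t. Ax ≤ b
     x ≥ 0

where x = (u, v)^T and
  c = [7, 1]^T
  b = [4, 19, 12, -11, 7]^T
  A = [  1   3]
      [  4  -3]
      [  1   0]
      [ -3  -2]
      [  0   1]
The point (4, 0) satisfies every constraint, so the LP is feasible; the constraints give u ≤ 12 and v ≤ 7, which with u, v ≥ 0 keep the feasible region inside a bounded box. A feasible, bounded LP attains a finite optimum at a vertex.

Evaluating z = 7u + v at each vertex:
  (3.667, 0): z = 25.67
  (4, 0): z = 28
  (3.571, 0.1429): z = 25.14

The LP has an optimal solution: (4, 0) with z = 28.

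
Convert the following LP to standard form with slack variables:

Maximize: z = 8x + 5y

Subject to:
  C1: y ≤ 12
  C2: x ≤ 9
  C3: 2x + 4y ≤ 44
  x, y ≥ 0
max z = 8x + 5y

s.t.
  y + s1 = 12
  x + s2 = 9
  2x + 4y + s3 = 44
  x, y, s1, s2, s3 ≥ 0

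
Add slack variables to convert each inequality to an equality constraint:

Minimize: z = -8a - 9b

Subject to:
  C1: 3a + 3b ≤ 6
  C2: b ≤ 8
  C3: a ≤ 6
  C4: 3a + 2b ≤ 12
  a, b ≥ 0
min z = -8a - 9b

s.t.
  3a + 3b + s1 = 6
  b + s2 = 8
  a + s3 = 6
  3a + 2b + s4 = 12
  a, b, s1, s2, s3, s4 ≥ 0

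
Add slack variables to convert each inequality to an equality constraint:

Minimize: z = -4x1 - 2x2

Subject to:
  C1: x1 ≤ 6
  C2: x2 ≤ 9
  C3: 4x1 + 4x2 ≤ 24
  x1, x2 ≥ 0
min z = -4x1 - 2x2

s.t.
  x1 + s1 = 6
  x2 + s2 = 9
  4x1 + 4x2 + s3 = 24
  x1, x2, s1, s2, s3 ≥ 0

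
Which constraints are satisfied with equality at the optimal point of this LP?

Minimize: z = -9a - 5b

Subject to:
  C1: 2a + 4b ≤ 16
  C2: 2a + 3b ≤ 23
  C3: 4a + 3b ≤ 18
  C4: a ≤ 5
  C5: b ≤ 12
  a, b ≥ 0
Optimal: a = 4.5, b = 0
Slack at optimum:
  C1: slack = 7
  C2: slack = 14
  C3: slack = 0 (binding)
  C4: slack = 0.5
  C5: slack = 12
  a ≥ 0: a = 4.5
  b ≥ 0: b = 0 (binding)
Binding constraints: C3, b ≥ 0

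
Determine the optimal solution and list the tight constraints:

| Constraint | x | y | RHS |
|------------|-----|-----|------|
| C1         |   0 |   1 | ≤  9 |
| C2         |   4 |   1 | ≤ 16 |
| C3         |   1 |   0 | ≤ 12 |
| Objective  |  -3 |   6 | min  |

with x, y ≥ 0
Optimal: x = 4, y = 0
Slack at optimum:
  C1: slack = 9
  C2: slack = 0 (binding)
  C3: slack = 8
  x ≥ 0: x = 4
  y ≥ 0: y = 0 (binding)
Binding constraints: C2, y ≥ 0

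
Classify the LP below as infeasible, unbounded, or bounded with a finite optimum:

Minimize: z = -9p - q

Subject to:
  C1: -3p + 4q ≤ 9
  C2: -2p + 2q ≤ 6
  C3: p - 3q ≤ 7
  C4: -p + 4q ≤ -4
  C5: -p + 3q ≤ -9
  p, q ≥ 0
C3 requires p - 3q ≤ 7, while C5 (-p + 3q ≤ -9) is equivalent to p - 3q ≥ 9. Together they would need 9 ≤ p - 3q ≤ 7, which is impossible since 9 > 7. No point satisfies all constraints.

Infeasible — the constraint set is empty.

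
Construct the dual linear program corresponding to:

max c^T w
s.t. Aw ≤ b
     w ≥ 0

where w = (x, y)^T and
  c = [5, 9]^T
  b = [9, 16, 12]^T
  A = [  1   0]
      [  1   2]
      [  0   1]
Minimize: z = 9y1 + 16y2 + 12y3

Subject to:
  C1: -y1 - y2 ≤ -5
  C2: -2y2 - y3 ≤ -9
  y1, y2, y3 ≥ 0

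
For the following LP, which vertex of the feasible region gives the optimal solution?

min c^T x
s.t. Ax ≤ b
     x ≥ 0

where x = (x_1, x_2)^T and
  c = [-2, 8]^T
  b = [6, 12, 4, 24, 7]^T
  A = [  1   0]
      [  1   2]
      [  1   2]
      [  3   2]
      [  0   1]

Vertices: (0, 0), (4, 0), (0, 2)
Evaluating z = -2x_1 + 8x_2 at each vertex:
  (0, 0): z = 0
  (4, 0): z = -8
  (0, 2): z = 16

The smallest value is z = -8, attained at (4, 0).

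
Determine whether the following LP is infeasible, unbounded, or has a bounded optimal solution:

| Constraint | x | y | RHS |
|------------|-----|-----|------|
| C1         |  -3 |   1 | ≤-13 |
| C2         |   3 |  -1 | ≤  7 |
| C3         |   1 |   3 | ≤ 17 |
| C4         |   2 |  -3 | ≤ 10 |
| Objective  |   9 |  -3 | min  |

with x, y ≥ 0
C2 requires 3x - y ≤ 7, while C1 (-3x + y ≤ -13) is equivalent to 3x - y ≥ 13. Together they would need 13 ≤ 3x - y ≤ 7, which is impossible since 13 > 7. No point satisfies all constraints.

Infeasible — the constraint set is empty.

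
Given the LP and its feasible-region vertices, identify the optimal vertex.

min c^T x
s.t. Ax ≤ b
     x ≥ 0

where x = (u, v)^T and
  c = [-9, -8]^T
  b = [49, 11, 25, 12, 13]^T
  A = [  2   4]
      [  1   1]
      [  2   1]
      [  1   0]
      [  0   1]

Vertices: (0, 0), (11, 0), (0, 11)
Evaluating z = -9u - 8v at each vertex:
  (0, 0): z = 0
  (11, 0): z = -99
  (0, 11): z = -88

The smallest value is z = -99, attained at (11, 0).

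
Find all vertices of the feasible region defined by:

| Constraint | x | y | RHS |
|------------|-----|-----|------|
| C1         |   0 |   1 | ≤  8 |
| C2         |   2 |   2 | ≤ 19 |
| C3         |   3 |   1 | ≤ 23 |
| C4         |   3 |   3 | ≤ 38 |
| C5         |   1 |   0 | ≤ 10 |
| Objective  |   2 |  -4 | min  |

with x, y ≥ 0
Each vertex is the intersection of two constraint boundaries that also satisfies all remaining constraints:
  x = 0 and y = 0 → (0, 0)
  3x + y = 23 and y = 0 → (7.667, 0)
  2x + 2y = 19 and 3x + y = 23 → (6.75, 2.75)
  y = 8 and 2x + 2y = 19 → (1.5, 8)
  y = 8 and x = 0 → (0, 8)

Vertices: (0, 0), (7.667, 0), (6.75, 2.75), (1.5, 8), (0, 8)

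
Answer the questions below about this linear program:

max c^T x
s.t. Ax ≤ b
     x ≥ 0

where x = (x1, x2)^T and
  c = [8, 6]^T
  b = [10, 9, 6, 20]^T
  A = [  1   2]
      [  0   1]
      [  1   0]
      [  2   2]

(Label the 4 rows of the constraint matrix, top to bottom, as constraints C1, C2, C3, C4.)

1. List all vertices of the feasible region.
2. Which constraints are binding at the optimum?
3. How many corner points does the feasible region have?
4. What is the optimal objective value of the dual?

1. (0, 0), (6, 0), (6, 2), (0, 5)
2. C1, C3
3. 4
4. 60 (by strong duality, equal to the primal optimum)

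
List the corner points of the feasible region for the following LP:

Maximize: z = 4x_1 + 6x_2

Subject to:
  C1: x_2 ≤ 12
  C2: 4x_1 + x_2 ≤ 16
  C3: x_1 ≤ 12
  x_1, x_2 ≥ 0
Each vertex is the intersection of two constraint boundaries that also satisfies all remaining constraints:
  x_1 = 0 and x_2 = 0 → (0, 0)
  4x_1 + x_2 = 16 and x_2 = 0 → (4, 0)
  x_2 = 12 and 4x_1 + x_2 = 16 → (1, 12)
  x_2 = 12 and x_1 = 0 → (0, 12)

Vertices: (0, 0), (4, 0), (1, 12), (0, 12)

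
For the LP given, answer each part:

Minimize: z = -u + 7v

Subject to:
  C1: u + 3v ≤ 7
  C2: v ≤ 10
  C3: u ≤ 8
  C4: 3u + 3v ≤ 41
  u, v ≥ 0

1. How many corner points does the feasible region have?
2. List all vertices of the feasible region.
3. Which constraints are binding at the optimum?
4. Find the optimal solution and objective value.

1. 3
2. (0, 0), (7, 0), (0, 2.333)
3. C1, v ≥ 0
4. u = 7, v = 0, z = -7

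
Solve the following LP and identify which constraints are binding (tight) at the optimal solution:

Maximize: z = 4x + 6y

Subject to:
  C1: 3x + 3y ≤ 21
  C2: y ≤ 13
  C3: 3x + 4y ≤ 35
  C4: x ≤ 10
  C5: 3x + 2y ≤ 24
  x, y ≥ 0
Optimal: x = 0, y = 7
Slack at optimum:
  C1: slack = 0 (binding)
  C2: slack = 6
  C3: slack = 7
  C4: slack = 10
  C5: slack = 10
  x ≥ 0: x = 0 (binding)
  y ≥ 0: y = 7
Binding constraints: C1, x ≥ 0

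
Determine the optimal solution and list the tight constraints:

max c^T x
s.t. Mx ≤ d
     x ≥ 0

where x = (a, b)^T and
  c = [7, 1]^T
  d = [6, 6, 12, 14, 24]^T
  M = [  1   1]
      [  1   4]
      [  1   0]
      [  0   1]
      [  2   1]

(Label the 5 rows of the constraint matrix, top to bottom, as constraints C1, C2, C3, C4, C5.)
Optimal: a = 6, b = 0
Binding: C1, C2, b ≥ 0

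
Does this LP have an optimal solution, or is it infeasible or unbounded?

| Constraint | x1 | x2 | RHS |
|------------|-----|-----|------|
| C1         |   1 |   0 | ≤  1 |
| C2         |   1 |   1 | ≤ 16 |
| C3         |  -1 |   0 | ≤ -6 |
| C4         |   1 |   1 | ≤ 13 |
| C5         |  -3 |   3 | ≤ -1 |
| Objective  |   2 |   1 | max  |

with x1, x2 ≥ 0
C1 requires x1 ≤ 1, while C3 (-x1 ≤ -6) is equivalent to x1 ≥ 6. Together they would need 6 ≤ x1 ≤ 1, which is impossible since 6 > 1. No point satisfies all constraints.

Infeasible — the constraint set is empty.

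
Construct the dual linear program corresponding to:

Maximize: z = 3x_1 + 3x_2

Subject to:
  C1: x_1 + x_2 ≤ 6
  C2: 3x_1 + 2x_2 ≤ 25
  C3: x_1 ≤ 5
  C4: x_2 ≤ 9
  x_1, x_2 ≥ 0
Minimize: z = 6y1 + 25y2 + 5y3 + 9y4

Subject to:
  C1: -y1 - 3y2 - y3 ≤ -3
  C2: -y1 - 2y2 - y4 ≤ -3
  y1, y2, y3, y4 ≥ 0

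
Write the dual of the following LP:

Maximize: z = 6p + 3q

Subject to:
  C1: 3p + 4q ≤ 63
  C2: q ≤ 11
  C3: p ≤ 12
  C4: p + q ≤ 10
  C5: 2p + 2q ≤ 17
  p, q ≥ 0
Minimize: z = 63y1 + 11y2 + 12y3 + 10y4 + 17y5

Subject to:
  C1: -3y1 - y3 - y4 - 2y5 ≤ -6
  C2: -4y1 - y2 - y4 - 2y5 ≤ -3
  y1, y2, y3, y4, y5 ≥ 0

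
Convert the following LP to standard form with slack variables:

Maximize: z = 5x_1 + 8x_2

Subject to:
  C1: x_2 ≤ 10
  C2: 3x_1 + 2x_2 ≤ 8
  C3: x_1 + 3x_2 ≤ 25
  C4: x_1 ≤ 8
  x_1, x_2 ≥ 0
max z = 5x_1 + 8x_2

s.t.
  x_2 + s1 = 10
  3x_1 + 2x_2 + s2 = 8
  x_1 + 3x_2 + s3 = 25
  x_1 + s4 = 8
  x_1, x_2, s1, s2, s3, s4 ≥ 0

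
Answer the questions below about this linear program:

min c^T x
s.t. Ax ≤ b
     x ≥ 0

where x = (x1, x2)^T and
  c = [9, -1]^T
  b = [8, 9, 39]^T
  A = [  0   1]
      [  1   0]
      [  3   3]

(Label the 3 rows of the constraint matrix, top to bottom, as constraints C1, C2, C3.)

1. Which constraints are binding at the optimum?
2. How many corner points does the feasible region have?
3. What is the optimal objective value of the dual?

1. C1, x1 ≥ 0
2. 5
3. -8 (by strong duality, equal to the primal optimum)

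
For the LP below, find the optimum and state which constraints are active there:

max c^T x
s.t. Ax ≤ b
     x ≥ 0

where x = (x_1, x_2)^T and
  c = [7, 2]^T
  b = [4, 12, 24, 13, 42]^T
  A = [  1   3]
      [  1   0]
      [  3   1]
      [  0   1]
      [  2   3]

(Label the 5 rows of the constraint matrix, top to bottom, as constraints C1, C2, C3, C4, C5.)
Optimal: x_1 = 4, x_2 = 0
Slack at optimum:
  C1: slack = 0 (binding)
  C2: slack = 8
  C3: slack = 12
  C4: slack = 13
  C5: slack = 34
  x_1 ≥ 0: x_1 = 4
  x_2 ≥ 0: x_2 = 0 (binding)
Binding constraints: C1, x_2 ≥ 0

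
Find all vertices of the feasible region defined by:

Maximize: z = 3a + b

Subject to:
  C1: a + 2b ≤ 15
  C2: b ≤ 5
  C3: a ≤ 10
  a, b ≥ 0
Each vertex is the intersection of two constraint boundaries that also satisfies all remaining constraints:
  a = 0 and b = 0 → (0, 0)
  a = 10 and b = 0 → (10, 0)
  a + 2b = 15 and a = 10 → (10, 2.5)
  a + 2b = 15 and b = 5 → (5, 5)
  b = 5 and a = 0 → (0, 5)

Vertices: (0, 0), (10, 0), (10, 2.5), (5, 5), (0, 5)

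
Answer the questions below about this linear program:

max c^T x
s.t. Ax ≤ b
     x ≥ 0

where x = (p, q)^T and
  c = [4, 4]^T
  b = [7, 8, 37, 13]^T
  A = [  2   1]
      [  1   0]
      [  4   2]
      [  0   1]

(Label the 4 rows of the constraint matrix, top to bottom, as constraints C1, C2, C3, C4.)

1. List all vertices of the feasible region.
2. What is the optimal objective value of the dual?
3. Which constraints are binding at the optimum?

1. (0, 0), (3.5, 0), (0, 7)
2. 28 (by strong duality, equal to the primal optimum)
3. C1, p ≥ 0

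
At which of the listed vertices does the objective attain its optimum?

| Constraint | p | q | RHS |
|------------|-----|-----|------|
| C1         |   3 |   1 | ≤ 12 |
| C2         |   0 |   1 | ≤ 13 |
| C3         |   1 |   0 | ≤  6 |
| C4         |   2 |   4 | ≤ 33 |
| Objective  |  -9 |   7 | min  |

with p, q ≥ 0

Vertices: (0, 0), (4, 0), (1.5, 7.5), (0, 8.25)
(4, 0) with z = -36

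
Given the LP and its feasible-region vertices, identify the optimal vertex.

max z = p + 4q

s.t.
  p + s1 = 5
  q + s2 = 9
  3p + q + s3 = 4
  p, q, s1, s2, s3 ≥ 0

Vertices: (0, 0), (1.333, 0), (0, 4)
(0, 4) with z = 16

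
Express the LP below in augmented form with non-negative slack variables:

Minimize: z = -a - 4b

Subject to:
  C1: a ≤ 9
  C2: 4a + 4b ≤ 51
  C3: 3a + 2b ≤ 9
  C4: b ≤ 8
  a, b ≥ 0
min z = -a - 4b

s.t.
  a + s1 = 9
  4a + 4b + s2 = 51
  3a + 2b + s3 = 9
  b + s4 = 8
  a, b, s1, s2, s3, s4 ≥ 0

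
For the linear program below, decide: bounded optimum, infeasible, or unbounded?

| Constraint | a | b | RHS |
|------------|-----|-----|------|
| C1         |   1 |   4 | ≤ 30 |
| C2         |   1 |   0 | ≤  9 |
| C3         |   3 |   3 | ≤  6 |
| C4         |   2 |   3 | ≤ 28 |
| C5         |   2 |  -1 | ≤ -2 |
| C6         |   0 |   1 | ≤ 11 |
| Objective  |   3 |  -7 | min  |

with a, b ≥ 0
The point (0, 2) satisfies every constraint, so the LP is feasible; the constraints give a ≤ 9 and b ≤ 11, which with a, b ≥ 0 keep the feasible region inside a bounded box. A feasible, bounded LP attains a finite optimum at a vertex.

The LP has an optimal solution: (0, 2) with z = -14.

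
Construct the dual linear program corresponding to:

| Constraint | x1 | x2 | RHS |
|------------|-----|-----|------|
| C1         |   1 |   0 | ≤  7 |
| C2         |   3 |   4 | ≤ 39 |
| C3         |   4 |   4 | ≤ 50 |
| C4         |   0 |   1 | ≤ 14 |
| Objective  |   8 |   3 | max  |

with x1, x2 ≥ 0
Minimize: z = 7y1 + 39y2 + 50y3 + 14y4

Subject to:
  C1: -y1 - 3y2 - 4y3 ≤ -8
  C2: -4y2 - 4y3 - y4 ≤ -3
  y1, y2, y3, y4 ≥ 0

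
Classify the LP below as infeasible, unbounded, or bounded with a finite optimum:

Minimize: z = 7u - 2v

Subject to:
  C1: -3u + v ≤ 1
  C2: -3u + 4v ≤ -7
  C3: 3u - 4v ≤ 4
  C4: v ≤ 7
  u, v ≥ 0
C3 requires 3u - 4v ≤ 4, while C2 (-3u + 4v ≤ -7) is equivalent to 3u - 4v ≥ 7. Together they would need 7 ≤ 3u - 4v ≤ 4, which is impossible since 7 > 4. No point satisfies all constraints.

Infeasible — the constraint set is empty.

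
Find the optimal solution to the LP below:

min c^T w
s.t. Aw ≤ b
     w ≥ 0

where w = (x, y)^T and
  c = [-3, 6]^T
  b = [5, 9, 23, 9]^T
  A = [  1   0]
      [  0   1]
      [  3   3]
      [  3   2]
Each vertex is the intersection of two constraint boundaries that also satisfies all remaining constraints:
  x = 0 and y = 0 → (0, 0)
  3x + 2y = 9 and y = 0 → (3, 0)
  3x + 2y = 9 and x = 0 → (0, 4.5)

Evaluating z = -3x + 6y at each vertex:
  (0, 0): z = 0
  (3, 0): z = -9
  (0, 4.5): z = 27

The minimum is at (3, 0) with z = -9.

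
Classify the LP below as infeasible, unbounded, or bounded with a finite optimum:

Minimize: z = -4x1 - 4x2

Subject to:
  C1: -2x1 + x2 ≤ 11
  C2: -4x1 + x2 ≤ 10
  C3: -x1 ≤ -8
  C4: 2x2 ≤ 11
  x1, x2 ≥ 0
Feasible point: (8, 0) satisfies every constraint, so the LP is feasible.
Direction d = (1, 0): for each constraint row a, a·d ≤ 0 —
  (-2)(1) + (1)(0) = -2 ≤ 0
  (-4)(1) + (1)(0) = -4 ≤ 0
  (-1)(1) + (0)(0) = -1 ≤ 0
  (0)(1) + (2)(0) = 0 ≤ 0
and d ≥ 0, so (8, 0) + t·d stays feasible for every t ≥ 0. Along this ray z = -4x1 - 4x2 changes by -4 per unit t, so z → −∞.

The LP is unbounded; z can be made arbitrarily small.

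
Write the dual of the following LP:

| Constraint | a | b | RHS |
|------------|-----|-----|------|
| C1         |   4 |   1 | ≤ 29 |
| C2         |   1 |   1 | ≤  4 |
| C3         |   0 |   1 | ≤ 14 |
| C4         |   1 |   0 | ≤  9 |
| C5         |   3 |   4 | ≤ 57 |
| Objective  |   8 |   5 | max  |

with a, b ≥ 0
Minimize: z = 29y1 + 4y2 + 14y3 + 9y4 + 57y5

Subject to:
  C1: -4y1 - y2 - y4 - 3y5 ≤ -8
  C2: -y1 - y2 - y3 - 4y5 ≤ -5
  y1, y2, y3, y4, y5 ≥ 0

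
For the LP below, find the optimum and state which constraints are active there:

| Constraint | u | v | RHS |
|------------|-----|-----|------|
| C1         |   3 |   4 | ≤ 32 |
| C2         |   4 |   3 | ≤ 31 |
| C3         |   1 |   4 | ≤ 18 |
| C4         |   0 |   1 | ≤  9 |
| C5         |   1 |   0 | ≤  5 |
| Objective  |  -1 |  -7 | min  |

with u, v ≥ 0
Optimal: u = 0, v = 4.5
Binding: C3, u ≥ 0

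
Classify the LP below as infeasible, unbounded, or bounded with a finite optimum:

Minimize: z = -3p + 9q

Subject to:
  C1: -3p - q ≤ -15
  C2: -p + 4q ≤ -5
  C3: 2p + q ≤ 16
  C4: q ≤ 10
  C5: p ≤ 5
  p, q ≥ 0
The point (5, 0) satisfies every constraint, so the LP is feasible; the constraints give p ≤ 5 and q ≤ 10, which with p, q ≥ 0 keep the feasible region inside a bounded box. A feasible, bounded LP attains a finite optimum at a vertex.

Evaluating z = -3p + 9q at each vertex:
  (5, 0): z = -15

Bounded optimum: z* = -15 at (5, 0).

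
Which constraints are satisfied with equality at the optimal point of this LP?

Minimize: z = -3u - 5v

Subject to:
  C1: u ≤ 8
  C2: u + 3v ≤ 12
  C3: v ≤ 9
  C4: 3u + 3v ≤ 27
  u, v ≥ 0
Optimal: u = 7.5, v = 1.5
Slack at optimum:
  C1: slack = 0.5
  C2: slack = 0 (binding)
  C3: slack = 7.5
  C4: slack = 0 (binding)
  u ≥ 0: u = 7.5
  v ≥ 0: v = 1.5
Binding constraints: C2, C4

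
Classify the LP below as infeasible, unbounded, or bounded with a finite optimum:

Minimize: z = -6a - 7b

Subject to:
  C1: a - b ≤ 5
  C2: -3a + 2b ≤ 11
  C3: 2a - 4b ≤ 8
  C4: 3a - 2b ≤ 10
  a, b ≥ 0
Feasible point: (0, 0) satisfies every constraint, so the LP is feasible.
Direction d = (2, 3): for each constraint row a, a·d ≤ 0 —
  (1)(2) + (-1)(3) = -1 ≤ 0
  (-3)(2) + (2)(3) = 0 ≤ 0
  (2)(2) + (-4)(3) = -8 ≤ 0
  (3)(2) + (-2)(3) = 0 ≤ 0
and d ≥ 0, so (0, 0) + t·d stays feasible for every t ≥ 0. Along this ray z = -6a - 7b changes by -33 per unit t, so z → −∞.

Unbounded — the objective can decrease without bound over the feasible region.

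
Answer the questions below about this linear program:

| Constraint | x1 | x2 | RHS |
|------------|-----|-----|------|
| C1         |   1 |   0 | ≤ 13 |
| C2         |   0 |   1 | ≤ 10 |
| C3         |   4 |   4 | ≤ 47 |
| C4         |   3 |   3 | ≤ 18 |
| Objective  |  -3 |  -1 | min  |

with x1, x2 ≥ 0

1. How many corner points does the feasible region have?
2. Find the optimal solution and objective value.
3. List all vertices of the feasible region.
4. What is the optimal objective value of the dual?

1. 3
2. x1 = 6, x2 = 0, z = -18
3. (0, 0), (6, 0), (0, 6)
4. -18 (by strong duality, equal to the primal optimum)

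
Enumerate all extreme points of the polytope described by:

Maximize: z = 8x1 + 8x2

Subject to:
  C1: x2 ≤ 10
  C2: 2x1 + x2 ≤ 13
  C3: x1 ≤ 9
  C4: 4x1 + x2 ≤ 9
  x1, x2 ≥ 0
Each vertex is the intersection of two constraint boundaries that also satisfies all remaining constraints:
  x1 = 0 and x2 = 0 → (0, 0)
  4x1 + x2 = 9 and x2 = 0 → (2.25, 0)
  4x1 + x2 = 9 and x1 = 0 → (0, 9)

Vertices: (0, 0), (2.25, 0), (0, 9)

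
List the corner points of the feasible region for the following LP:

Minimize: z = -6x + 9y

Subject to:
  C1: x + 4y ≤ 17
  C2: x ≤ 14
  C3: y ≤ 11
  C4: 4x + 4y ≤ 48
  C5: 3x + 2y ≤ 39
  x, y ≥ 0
Each vertex is the intersection of two constraint boundaries that also satisfies all remaining constraints:
  x = 0 and y = 0 → (0, 0)
  4x + 4y = 48 and y = 0 → (12, 0)
  x + 4y = 17 and 4x + 4y = 48 → (10.33, 1.667)
  x + 4y = 17 and x = 0 → (0, 4.25)

Vertices: (0, 0), (12, 0), (10.33, 1.667), (0, 4.25)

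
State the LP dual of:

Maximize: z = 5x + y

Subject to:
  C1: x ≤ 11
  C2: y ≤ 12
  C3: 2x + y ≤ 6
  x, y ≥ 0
Minimize: z = 11y1 + 12y2 + 6y3

Subject to:
  C1: -y1 - 2y3 ≤ -5
  C2: -y2 - y3 ≤ -1
  y1, y2, y3 ≥ 0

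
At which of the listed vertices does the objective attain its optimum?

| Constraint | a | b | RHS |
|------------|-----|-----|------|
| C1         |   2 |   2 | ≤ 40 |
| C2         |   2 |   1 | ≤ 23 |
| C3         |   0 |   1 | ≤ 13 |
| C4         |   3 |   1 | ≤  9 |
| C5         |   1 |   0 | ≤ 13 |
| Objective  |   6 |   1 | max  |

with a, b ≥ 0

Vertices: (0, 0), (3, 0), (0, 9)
(3, 0) with z = 18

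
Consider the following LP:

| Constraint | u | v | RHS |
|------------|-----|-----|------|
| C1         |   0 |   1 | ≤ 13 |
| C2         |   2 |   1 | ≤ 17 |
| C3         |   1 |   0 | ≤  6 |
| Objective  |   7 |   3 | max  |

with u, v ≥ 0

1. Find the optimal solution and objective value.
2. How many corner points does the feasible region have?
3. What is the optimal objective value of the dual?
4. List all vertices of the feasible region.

1. u = 6, v = 5, z = 57
2. 5
3. 57 (by strong duality, equal to the primal optimum)
4. (0, 0), (6, 0), (6, 5), (2, 13), (0, 13)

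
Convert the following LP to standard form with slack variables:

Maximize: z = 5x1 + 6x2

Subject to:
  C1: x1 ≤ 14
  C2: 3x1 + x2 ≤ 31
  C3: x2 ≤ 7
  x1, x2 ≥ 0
max z = 5x1 + 6x2

s.t.
  x1 + s1 = 14
  3x1 + x2 + s2 = 31
  x2 + s3 = 7
  x1, x2, s1, s2, s3 ≥ 0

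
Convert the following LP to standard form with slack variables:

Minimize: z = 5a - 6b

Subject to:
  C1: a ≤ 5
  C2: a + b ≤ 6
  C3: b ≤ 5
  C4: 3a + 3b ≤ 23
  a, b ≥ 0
min z = 5a - 6b

s.t.
  a + s1 = 5
  a + b + s2 = 6
  b + s3 = 5
  3a + 3b + s4 = 23
  a, b, s1, s2, s3, s4 ≥ 0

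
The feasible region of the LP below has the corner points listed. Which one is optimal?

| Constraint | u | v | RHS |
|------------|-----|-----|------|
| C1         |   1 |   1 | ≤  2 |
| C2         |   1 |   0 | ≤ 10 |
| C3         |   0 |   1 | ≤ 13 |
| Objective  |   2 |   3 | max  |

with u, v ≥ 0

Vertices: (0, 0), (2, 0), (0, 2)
Evaluating z = 2u + 3v at each vertex:
  (0, 0): z = 0
  (2, 0): z = 4
  (0, 2): z = 6

The largest value is z = 6, attained at (0, 2).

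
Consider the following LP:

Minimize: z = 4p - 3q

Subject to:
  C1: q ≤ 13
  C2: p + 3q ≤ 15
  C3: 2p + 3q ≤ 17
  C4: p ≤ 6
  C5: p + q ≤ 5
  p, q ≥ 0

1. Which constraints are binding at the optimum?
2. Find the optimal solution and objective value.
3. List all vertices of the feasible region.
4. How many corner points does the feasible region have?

1. C2, C5, p ≥ 0
2. p = 0, q = 5, z = -15
3. (0, 0), (5, 0), (0, 5)
4. 3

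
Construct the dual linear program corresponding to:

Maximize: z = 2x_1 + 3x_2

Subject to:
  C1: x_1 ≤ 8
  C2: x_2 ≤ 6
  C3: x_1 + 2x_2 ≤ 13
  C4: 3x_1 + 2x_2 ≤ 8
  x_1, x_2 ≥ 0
Minimize: z = 8y1 + 6y2 + 13y3 + 8y4

Subject to:
  C1: -y1 - y3 - 3y4 ≤ -2
  C2: -y2 - 2y3 - 2y4 ≤ -3
  y1, y2, y3, y4 ≥ 0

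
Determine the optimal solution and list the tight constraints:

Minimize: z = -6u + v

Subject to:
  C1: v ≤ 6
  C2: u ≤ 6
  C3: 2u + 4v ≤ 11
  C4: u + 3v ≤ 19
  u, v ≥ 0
Optimal: u = 5.5, v = 0
Slack at optimum:
  C1: slack = 6
  C2: slack = 0.5
  C3: slack = 0 (binding)
  C4: slack = 13.5
  u ≥ 0: u = 5.5
  v ≥ 0: v = 0 (binding)
Binding constraints: C3, v ≥ 0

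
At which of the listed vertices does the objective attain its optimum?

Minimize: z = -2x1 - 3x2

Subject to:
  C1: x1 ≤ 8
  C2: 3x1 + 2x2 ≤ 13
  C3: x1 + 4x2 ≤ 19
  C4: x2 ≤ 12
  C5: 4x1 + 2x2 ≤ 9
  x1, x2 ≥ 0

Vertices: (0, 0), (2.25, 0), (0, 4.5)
(0, 4.5) with z = -13.5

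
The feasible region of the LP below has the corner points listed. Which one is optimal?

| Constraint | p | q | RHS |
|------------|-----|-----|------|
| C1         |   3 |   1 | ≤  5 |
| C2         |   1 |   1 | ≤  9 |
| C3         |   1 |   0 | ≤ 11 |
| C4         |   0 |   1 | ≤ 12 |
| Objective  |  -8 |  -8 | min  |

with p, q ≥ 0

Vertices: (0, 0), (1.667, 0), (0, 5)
Evaluating z = -8p - 8q at each vertex:
  (0, 0): z = 0
  (1.667, 0): z = -13.33
  (0, 5): z = -40

The smallest value is z = -40, attained at (0, 5).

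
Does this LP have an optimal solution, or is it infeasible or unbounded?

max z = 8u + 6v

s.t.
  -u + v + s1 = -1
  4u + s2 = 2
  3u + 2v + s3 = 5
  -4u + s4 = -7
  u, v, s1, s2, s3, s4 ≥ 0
The row 4u + s2 = 2 with s2 ≥ 0 requires 4u ≤ 2, while the row -4u + s4 = -7 with s4 ≥ 0 is equivalent to 4u ≥ 7. Together they would need 7 ≤ 4u ≤ 2, which is impossible since 7 > 2. No point satisfies all constraints.

Infeasible — the constraint set is empty.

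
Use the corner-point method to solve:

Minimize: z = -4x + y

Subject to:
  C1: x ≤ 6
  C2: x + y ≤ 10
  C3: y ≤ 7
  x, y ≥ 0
Each vertex is the intersection of two constraint boundaries that also satisfies all remaining constraints:
  x = 0 and y = 0 → (0, 0)
  x = 6 and y = 0 → (6, 0)
  x = 6 and x + y = 10 → (6, 4)
  x + y = 10 and y = 7 → (3, 7)
  y = 7 and x = 0 → (0, 7)

Evaluating z = -4x + y at each vertex:
  (0, 0): z = 0
  (6, 0): z = -24
  (6, 4): z = -20
  (3, 7): z = -5
  (0, 7): z = 7

The minimum is at (6, 0) with z = -24.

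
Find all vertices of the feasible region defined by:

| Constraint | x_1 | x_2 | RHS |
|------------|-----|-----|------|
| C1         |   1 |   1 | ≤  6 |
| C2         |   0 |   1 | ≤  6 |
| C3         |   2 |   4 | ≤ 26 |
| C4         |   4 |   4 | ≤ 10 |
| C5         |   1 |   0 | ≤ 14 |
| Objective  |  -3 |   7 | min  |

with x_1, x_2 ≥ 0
Each vertex is the intersection of two constraint boundaries that also satisfies all remaining constraints:
  x_1 = 0 and x_2 = 0 → (0, 0)
  4x_1 + 4x_2 = 10 and x_2 = 0 → (2.5, 0)
  4x_1 + 4x_2 = 10 and x_1 = 0 → (0, 2.5)

Vertices: (0, 0), (2.5, 0), (0, 2.5)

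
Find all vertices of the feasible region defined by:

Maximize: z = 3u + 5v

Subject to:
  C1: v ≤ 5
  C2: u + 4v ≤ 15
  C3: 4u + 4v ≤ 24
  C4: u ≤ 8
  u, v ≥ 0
Each vertex is the intersection of two constraint boundaries that also satisfies all remaining constraints:
  u = 0 and v = 0 → (0, 0)
  4u + 4v = 24 and v = 0 → (6, 0)
  u + 4v = 15 and 4u + 4v = 24 → (3, 3)
  u + 4v = 15 and u = 0 → (0, 3.75)

Vertices: (0, 0), (6, 0), (3, 3), (0, 3.75)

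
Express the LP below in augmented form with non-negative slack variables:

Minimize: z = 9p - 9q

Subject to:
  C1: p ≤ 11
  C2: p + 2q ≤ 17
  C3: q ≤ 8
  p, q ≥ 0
min z = 9p - 9q

s.t.
  p + s1 = 11
  p + 2q + s2 = 17
  q + s3 = 8
  p, q, s1, s2, s3 ≥ 0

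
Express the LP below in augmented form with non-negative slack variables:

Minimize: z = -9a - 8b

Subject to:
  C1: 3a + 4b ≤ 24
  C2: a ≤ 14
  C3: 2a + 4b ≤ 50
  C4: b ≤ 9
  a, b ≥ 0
min z = -9a - 8b

s.t.
  3a + 4b + s1 = 24
  a + s2 = 14
  2a + 4b + s3 = 50
  b + s4 = 9
  a, b, s1, s2, s3, s4 ≥ 0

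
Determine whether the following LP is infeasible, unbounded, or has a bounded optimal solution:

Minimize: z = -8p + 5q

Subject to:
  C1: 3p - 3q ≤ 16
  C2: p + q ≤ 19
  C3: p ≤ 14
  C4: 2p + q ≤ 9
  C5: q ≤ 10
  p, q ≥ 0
The point (4.5, 0) satisfies every constraint, so the LP is feasible; the constraints give p ≤ 14 and q ≤ 10, which with p, q ≥ 0 keep the feasible region inside a bounded box. A feasible, bounded LP attains a finite optimum at a vertex.

Evaluating z = -8p + 5q at each vertex:
  (0, 0): z = 0
  (4.5, 0): z = -36
  (0, 9): z = 45

Feasible with finite optimum z* = -36 at (4.5, 0).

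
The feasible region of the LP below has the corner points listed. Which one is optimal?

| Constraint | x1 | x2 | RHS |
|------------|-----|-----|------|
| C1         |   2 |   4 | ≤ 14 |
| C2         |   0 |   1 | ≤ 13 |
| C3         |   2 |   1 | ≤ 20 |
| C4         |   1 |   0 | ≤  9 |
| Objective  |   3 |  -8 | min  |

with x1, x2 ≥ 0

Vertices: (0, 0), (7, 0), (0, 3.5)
(0, 3.5) with z = -28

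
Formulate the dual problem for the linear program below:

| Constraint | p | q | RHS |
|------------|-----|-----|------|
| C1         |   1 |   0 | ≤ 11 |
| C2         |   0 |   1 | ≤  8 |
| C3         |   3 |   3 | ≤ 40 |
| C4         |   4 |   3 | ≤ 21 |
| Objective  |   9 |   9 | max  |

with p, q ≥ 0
Minimize: z = 11y1 + 8y2 + 40y3 + 21y4

Subject to:
  C1: -y1 - 3y3 - 4y4 ≤ -9
  C2: -y2 - 3y3 - 3y4 ≤ -9
  y1, y2, y3, y4 ≥ 0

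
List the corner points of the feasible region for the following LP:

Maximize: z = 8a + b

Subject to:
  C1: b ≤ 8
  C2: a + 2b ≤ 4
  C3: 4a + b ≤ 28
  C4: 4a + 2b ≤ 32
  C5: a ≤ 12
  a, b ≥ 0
Each vertex is the intersection of two constraint boundaries that also satisfies all remaining constraints:
  a = 0 and b = 0 → (0, 0)
  a + 2b = 4 and b = 0 → (4, 0)
  a + 2b = 4 and a = 0 → (0, 2)

Vertices: (0, 0), (4, 0), (0, 2)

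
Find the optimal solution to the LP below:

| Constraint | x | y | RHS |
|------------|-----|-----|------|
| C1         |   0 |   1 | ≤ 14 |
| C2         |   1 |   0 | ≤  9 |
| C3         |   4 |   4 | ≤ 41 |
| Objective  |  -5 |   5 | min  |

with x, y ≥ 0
x = 9, y = 0, z = -45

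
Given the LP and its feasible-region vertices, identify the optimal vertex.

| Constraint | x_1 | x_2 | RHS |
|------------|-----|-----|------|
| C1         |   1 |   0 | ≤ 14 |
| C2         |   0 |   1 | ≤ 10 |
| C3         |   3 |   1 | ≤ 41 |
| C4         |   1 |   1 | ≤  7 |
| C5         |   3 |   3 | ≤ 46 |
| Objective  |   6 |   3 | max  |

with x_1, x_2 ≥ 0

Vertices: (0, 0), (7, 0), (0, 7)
Evaluating z = 6x_1 + 3x_2 at each vertex:
  (0, 0): z = 0
  (7, 0): z = 42
  (0, 7): z = 21

The largest value is z = 42, attained at (7, 0).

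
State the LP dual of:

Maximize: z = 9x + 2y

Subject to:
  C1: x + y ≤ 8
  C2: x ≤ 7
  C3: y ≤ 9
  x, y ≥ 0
Minimize: z = 8y1 + 7y2 + 9y3

Subject to:
  C1: -y1 - y2 ≤ -9
  C2: -y1 - y3 ≤ -2
  y1, y2, y3 ≥ 0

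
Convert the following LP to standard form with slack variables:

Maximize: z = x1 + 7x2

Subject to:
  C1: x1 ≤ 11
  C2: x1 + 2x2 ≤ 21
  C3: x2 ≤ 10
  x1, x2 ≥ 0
max z = x1 + 7x2

s.t.
  x1 + s1 = 11
  x1 + 2x2 + s2 = 21
  x2 + s3 = 10
  x1, x2, s1, s2, s3 ≥ 0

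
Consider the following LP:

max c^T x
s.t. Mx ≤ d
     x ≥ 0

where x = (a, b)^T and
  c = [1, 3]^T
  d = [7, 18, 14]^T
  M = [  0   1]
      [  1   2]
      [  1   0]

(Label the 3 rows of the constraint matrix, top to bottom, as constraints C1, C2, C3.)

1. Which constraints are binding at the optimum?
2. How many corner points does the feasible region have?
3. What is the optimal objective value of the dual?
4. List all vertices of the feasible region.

1. C1, C2
2. 5
3. 25 (by strong duality, equal to the primal optimum)
4. (0, 0), (14, 0), (14, 2), (4, 7), (0, 7)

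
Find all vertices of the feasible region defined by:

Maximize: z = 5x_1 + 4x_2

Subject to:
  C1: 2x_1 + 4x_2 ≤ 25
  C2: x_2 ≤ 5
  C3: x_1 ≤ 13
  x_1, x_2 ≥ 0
Each vertex is the intersection of two constraint boundaries that also satisfies all remaining constraints:
  x_1 = 0 and x_2 = 0 → (0, 0)
  2x_1 + 4x_2 = 25 and x_2 = 0 → (12.5, 0)
  2x_1 + 4x_2 = 25 and x_2 = 5 → (2.5, 5)
  x_2 = 5 and x_1 = 0 → (0, 5)

Vertices: (0, 0), (12.5, 0), (2.5, 5), (0, 5)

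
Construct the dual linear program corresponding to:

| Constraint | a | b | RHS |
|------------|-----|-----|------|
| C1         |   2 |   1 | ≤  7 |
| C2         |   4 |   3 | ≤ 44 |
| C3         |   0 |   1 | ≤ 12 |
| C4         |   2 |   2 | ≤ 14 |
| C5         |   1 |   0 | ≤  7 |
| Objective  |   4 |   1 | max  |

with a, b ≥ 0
Minimize: z = 7y1 + 44y2 + 12y3 + 14y4 + 7y5

Subject to:
  C1: -2y1 - 4y2 - 2y4 - y5 ≤ -4
  C2: -y1 - 3y2 - y3 - 2y4 ≤ -1
  y1, y2, y3, y4, y5 ≥ 0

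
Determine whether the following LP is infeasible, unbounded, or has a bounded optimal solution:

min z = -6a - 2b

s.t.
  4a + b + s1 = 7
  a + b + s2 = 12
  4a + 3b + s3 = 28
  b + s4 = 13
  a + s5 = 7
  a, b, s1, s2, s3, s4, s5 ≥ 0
The point (0, 7) satisfies every constraint, so the LP is feasible; the constraints give a ≤ 7 and b ≤ 13, which with a, b ≥ 0 keep the feasible region inside a bounded box. A feasible, bounded LP attains a finite optimum at a vertex.

Evaluating z = -6a - 2b at each vertex:
  (0, 0): z = 0
  (1.75, 0): z = -10.5
  (0, 7): z = -14

Feasible with finite optimum z* = -14 at (0, 7).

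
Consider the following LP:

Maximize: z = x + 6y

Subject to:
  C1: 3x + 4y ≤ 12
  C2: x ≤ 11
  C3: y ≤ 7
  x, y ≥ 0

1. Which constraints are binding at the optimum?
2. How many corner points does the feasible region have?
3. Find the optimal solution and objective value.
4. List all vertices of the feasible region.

1. C1, x ≥ 0
2. 3
3. x = 0, y = 3, z = 18
4. (0, 0), (4, 0), (0, 3)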